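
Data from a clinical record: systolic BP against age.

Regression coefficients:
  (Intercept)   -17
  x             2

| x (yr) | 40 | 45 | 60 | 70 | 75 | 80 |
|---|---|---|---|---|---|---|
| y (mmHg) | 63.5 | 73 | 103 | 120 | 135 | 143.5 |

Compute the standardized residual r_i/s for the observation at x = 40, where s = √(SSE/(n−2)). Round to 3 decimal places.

0.272

x=40: ŷ = -17 + 2·40 = 63; r = 63.5 − 63 = 0.5
x=45: ŷ = -17 + 2·45 = 73; r = 73 − 73 = 0
x=60: ŷ = -17 + 2·60 = 103; r = 103 − 103 = 0
x=70: ŷ = -17 + 2·70 = 123; r = 120 − 123 = -3
x=75: ŷ = -17 + 2·75 = 133; r = 135 − 133 = 2
x=80: ŷ = -17 + 2·80 = 143; r = 143.5 − 143 = 0.5
SSE = 0.25 + 0 + 0 + 9 + 4 + 0.25 = 13.5
s = √(13.5/4) = 1.83712
r/s = 0.5 / 1.83712 = 0.272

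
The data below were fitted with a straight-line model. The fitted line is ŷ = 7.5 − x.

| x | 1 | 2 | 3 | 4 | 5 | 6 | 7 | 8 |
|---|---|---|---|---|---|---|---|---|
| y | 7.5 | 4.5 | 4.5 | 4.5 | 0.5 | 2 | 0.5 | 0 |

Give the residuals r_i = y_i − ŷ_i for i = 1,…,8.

x=1: ŷ = 7.5 − 1 = 6.5; r = 7.5 − 6.5 = 1
x=2: ŷ = 7.5 − 2 = 5.5; r = 4.5 − 5.5 = -1
x=3: ŷ = 7.5 − 3 = 4.5; r = 4.5 − 4.5 = 0
x=4: ŷ = 7.5 − 4 = 3.5; r = 4.5 − 3.5 = 1
x=5: ŷ = 7.5 − 5 = 2.5; r = 0.5 − 2.5 = -2
x=6: ŷ = 7.5 − 6 = 1.5; r = 2 − 1.5 = 0.5
x=7: ŷ = 7.5 − 7 = 0.5; r = 0.5 − 0.5 = 0
x=8: ŷ = 7.5 − 8 = -0.5; r = 0 − (-0.5) = 0.5

1, -1, 0, 1, -2, 0.5, 0, 0.5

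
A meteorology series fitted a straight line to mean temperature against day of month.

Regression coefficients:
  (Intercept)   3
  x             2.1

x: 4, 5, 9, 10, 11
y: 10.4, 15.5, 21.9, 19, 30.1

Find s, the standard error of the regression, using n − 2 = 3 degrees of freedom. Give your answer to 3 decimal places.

s = 3.916

x=4: ŷ = 3 + 2.1·4 = 11.4; r = 10.4 − 11.4 = -1
x=5: ŷ = 3 + 2.1·5 = 13.5; r = 15.5 − 13.5 = 2
x=9: ŷ = 3 + 2.1·9 = 21.9; r = 21.9 − 21.9 = 0
x=10: ŷ = 3 + 2.1·10 = 24; r = 19 − 24 = -5
x=11: ŷ = 3 + 2.1·11 = 26.1; r = 30.1 − 26.1 = 4
SSE = 1 + 4 + 0 + 25 + 16 = 46
s = √(46/3) = √15.3333 ≈ 3.916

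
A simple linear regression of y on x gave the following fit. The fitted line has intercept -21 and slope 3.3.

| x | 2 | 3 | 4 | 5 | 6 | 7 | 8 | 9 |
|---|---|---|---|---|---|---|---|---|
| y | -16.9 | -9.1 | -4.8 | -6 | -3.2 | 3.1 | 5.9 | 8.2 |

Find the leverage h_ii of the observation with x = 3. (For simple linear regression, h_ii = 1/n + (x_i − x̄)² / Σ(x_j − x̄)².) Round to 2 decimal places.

h = 0.27

x̄ = (2 + 3 + 4 + 5 + 6 + 7 + 8 + 9)/8 = 5.5
Σ(x − x̄)² = 12.25 + 6.25 + 2.25 + 0.25 + 0.25 + 2.25 + 6.25 + 12.25 = 42
h = 1/8 + (-2.5)²/42 = 0.125 + 0.14881 = 0.27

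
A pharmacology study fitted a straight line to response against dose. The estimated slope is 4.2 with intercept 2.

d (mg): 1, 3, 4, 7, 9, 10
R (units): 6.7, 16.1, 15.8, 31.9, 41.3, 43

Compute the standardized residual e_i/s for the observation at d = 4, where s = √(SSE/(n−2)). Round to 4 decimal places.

-1.5492

d=1: R̂ = 2 + 4.2·1 = 6.2; e = 6.7 − 6.2 = 0.5
d=3: R̂ = 2 + 4.2·3 = 14.6; e = 16.1 − 14.6 = 1.5
d=4: R̂ = 2 + 4.2·4 = 18.8; e = 15.8 − 18.8 = -3
d=7: R̂ = 2 + 4.2·7 = 31.4; e = 31.9 − 31.4 = 0.5
d=9: R̂ = 2 + 4.2·9 = 39.8; e = 41.3 − 39.8 = 1.5
d=10: R̂ = 2 + 4.2·10 = 44; e = 43 − 44 = -1
SSE = 0.25 + 2.25 + 9 + 0.25 + 2.25 + 1 = 15
s = √(15/4) = 1.93649
e/s = -3 / 1.93649 = -1.5492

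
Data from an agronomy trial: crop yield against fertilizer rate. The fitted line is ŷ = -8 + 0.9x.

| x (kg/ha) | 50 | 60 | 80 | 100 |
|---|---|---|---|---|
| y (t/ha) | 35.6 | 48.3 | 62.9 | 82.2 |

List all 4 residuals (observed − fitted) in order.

x=50: ŷ = -8 + 0.9·50 = 37; e = 35.6 − 37 = -1.4
x=60: ŷ = -8 + 0.9·60 = 46; e = 48.3 − 46 = 2.3
x=80: ŷ = -8 + 0.9·80 = 64; e = 62.9 − 64 = -1.1
x=100: ŷ = -8 + 0.9·100 = 82; e = 82.2 − 82 = 0.2

-1.4, 2.3, -1.1, 0.2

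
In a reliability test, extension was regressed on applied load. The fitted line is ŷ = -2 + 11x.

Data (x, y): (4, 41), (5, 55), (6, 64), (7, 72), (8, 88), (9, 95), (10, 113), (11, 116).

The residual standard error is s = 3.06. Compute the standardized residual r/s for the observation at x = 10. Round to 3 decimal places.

ŷ = -2 + 11·10 = 108
r = 113 − 108 = 5
r/s = 5 / 3.06 = 1.634

1.634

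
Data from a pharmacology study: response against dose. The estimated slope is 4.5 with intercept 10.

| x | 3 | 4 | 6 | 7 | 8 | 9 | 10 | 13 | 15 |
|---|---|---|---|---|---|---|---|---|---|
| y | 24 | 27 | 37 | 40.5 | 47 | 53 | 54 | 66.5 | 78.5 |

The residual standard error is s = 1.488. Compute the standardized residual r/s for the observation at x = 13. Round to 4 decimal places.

ŷ = 10 + 4.5·13 = 68.5
r = 66.5 − 68.5 = -2
r/s = -2 / 1.488 = -1.3441

-1.3441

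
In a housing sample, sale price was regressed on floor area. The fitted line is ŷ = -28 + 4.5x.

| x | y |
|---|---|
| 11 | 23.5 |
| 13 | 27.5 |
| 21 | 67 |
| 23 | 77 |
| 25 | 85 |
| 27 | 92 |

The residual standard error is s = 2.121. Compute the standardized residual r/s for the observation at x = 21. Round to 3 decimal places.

0.236

ŷ = -28 + 4.5·21 = 66.5
r = 67 − 66.5 = 0.5
r/s = 0.5 / 2.121 = 0.236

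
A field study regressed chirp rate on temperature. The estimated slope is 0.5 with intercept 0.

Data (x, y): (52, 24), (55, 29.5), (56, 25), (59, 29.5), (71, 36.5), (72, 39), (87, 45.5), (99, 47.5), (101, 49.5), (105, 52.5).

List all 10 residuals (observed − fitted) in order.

x=52: ŷ = 0.5·52 = 26; r = 24 − 26 = -2
x=55: ŷ = 0.5·55 = 27.5; r = 29.5 − 27.5 = 2
x=56: ŷ = 0.5·56 = 28; r = 25 − 28 = -3
x=59: ŷ = 0.5·59 = 29.5; r = 29.5 − 29.5 = 0
x=71: ŷ = 0.5·71 = 35.5; r = 36.5 − 35.5 = 1
x=72: ŷ = 0.5·72 = 36; r = 39 − 36 = 3
x=87: ŷ = 0.5·87 = 43.5; r = 45.5 − 43.5 = 2
x=99: ŷ = 0.5·99 = 49.5; r = 47.5 − 49.5 = -2
x=101: ŷ = 0.5·101 = 50.5; r = 49.5 − 50.5 = -1
x=105: ŷ = 0.5·105 = 52.5; r = 52.5 − 52.5 = 0

-2, 2, -3, 0, 1, 3, 2, -2, -1, 0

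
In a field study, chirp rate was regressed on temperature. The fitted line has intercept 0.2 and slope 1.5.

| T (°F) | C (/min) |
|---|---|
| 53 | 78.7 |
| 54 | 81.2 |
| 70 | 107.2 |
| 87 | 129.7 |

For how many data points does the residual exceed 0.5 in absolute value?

3

T=53: Ĉ = 0.2 + 1.5·53 = 79.7; e = 78.7 − 79.7 = -1
T=54: Ĉ = 0.2 + 1.5·54 = 81.2; e = 81.2 − 81.2 = 0
T=70: Ĉ = 0.2 + 1.5·70 = 105.2; e = 107.2 − 105.2 = 2
T=87: Ĉ = 0.2 + 1.5·87 = 130.7; e = 129.7 − 130.7 = -1
|e| > 0.5: T=53 (|e|=1), T=70 (|e|=2), T=87 (|e|=1) → 3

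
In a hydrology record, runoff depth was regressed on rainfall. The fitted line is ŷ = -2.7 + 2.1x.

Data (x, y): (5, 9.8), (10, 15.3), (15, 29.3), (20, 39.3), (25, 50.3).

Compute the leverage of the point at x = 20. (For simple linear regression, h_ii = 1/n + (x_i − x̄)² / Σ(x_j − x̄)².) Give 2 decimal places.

x̄ = (5 + 10 + 15 + 20 + 25)/5 = 15
Σ(x − x̄)² = 100 + 25 + 0 + 25 + 100 = 250
h = 1/5 + (5)²/250 = 0.2 + 0.1 = 0.30

h = 0.30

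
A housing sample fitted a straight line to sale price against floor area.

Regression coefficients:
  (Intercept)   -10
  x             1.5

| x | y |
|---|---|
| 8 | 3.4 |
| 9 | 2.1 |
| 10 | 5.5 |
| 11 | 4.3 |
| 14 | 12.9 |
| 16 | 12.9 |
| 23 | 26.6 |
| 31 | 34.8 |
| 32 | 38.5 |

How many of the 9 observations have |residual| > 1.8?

3

x=8: ŷ = -10 + 1.5·8 = 2; r = 3.4 − 2 = 1.4
x=9: ŷ = -10 + 1.5·9 = 3.5; r = 2.1 − 3.5 = -1.4
x=10: ŷ = -10 + 1.5·10 = 5; r = 5.5 − 5 = 0.5
x=11: ŷ = -10 + 1.5·11 = 6.5; r = 4.3 − 6.5 = -2.2
x=14: ŷ = -10 + 1.5·14 = 11; r = 12.9 − 11 = 1.9
x=16: ŷ = -10 + 1.5·16 = 14; r = 12.9 − 14 = -1.1
x=23: ŷ = -10 + 1.5·23 = 24.5; r = 26.6 − 24.5 = 2.1
x=31: ŷ = -10 + 1.5·31 = 36.5; r = 34.8 − 36.5 = -1.7
x=32: ŷ = -10 + 1.5·32 = 38; r = 38.5 − 38 = 0.5
|r| > 1.8: x=11 (|r|=2.2), x=14 (|r|=1.9), x=23 (|r|=2.1) → 3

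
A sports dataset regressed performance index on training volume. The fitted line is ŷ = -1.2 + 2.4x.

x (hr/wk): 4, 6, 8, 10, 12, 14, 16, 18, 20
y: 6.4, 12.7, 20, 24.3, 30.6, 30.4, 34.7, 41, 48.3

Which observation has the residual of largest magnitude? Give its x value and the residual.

x = 12, r = 3

x=4: ŷ = -1.2 + 2.4·4 = 8.4; r = 6.4 − 8.4 = -2
x=6: ŷ = -1.2 + 2.4·6 = 13.2; r = 12.7 − 13.2 = -0.5
x=8: ŷ = -1.2 + 2.4·8 = 18; r = 20 − 18 = 2
x=10: ŷ = -1.2 + 2.4·10 = 22.8; r = 24.3 − 22.8 = 1.5
x=12: ŷ = -1.2 + 2.4·12 = 27.6; r = 30.6 − 27.6 = 3
x=14: ŷ = -1.2 + 2.4·14 = 32.4; r = 30.4 − 32.4 = -2
x=16: ŷ = -1.2 + 2.4·16 = 37.2; r = 34.7 − 37.2 = -2.5
x=18: ŷ = -1.2 + 2.4·18 = 42; r = 41 − 42 = -1
x=20: ŷ = -1.2 + 2.4·20 = 46.8; r = 48.3 − 46.8 = 1.5
Largest |r| is 3 at x = 12, residual 3.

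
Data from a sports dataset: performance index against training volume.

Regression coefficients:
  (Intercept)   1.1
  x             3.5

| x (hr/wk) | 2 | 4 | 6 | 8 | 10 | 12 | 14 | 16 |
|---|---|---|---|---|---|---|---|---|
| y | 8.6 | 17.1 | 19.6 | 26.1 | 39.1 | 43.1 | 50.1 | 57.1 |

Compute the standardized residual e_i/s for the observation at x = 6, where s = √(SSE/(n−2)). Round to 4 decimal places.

-1.1471

x=2: ŷ = 1.1 + 3.5·2 = 8.1; e = 8.6 − 8.1 = 0.5
x=4: ŷ = 1.1 + 3.5·4 = 15.1; e = 17.1 − 15.1 = 2
x=6: ŷ = 1.1 + 3.5·6 = 22.1; e = 19.6 − 22.1 = -2.5
x=8: ŷ = 1.1 + 3.5·8 = 29.1; e = 26.1 − 29.1 = -3
x=10: ŷ = 1.1 + 3.5·10 = 36.1; e = 39.1 − 36.1 = 3
x=12: ŷ = 1.1 + 3.5·12 = 43.1; e = 43.1 − 43.1 = 0
x=14: ŷ = 1.1 + 3.5·14 = 50.1; e = 50.1 − 50.1 = 0
x=16: ŷ = 1.1 + 3.5·16 = 57.1; e = 57.1 − 57.1 = 0
SSE = 0.25 + 4 + 6.25 + 9 + 9 + 0 + 0 + 0 = 28.5
s = √(28.5/6) = 2.17945
e/s = -2.5 / 2.17945 = -1.1471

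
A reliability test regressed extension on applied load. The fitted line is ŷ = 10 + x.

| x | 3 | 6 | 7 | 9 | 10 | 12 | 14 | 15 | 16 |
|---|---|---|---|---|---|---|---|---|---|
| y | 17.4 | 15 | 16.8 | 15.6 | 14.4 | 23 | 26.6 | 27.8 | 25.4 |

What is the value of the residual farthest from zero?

e = -5.6

x=3: ŷ = 10 + 3 = 13; e = 17.4 − 13 = 4.4
x=6: ŷ = 10 + 6 = 16; e = 15 − 16 = -1
x=7: ŷ = 10 + 7 = 17; e = 16.8 − 17 = -0.2
x=9: ŷ = 10 + 9 = 19; e = 15.6 − 19 = -3.4
x=10: ŷ = 10 + 10 = 20; e = 14.4 − 20 = -5.6
x=12: ŷ = 10 + 12 = 22; e = 23 − 22 = 1
x=14: ŷ = 10 + 14 = 24; e = 26.6 − 24 = 2.6
x=15: ŷ = 10 + 15 = 25; e = 27.8 − 25 = 2.8
x=16: ŷ = 10 + 16 = 26; e = 25.4 − 26 = -0.6
Largest |e| is 5.6 at x = 10, residual -5.6.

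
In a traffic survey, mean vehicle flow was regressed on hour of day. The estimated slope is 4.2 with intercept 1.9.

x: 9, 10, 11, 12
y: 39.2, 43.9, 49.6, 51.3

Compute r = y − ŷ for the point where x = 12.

ŷ = 1.9 + 4.2·12 = 52.3
r = 51.3 − 52.3 = -1

r = -1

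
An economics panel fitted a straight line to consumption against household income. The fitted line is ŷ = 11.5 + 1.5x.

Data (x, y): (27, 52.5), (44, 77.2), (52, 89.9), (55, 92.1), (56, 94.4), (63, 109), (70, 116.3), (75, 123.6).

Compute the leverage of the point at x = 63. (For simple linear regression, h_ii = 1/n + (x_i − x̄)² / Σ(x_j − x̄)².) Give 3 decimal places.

h = 0.162

x̄ = (27 + 44 + 52 + 55 + 56 + 63 + 70 + 75)/8 = 55.25
Σ(x − x̄)² = 798.062 + 126.562 + 10.5625 + 0.0625 + 0.5625 + 60.0625 + 217.562 + 390.062 = 1603.5
h = 1/8 + (7.75)²/1603.5 = 0.125 + 0.0374571 = 0.162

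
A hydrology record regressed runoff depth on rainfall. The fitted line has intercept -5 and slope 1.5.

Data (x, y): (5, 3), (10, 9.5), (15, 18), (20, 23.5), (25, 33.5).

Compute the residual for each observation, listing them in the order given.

x=5: ŷ = -5 + 1.5·5 = 2.5; r = 3 − 2.5 = 0.5
x=10: ŷ = -5 + 1.5·10 = 10; r = 9.5 − 10 = -0.5
x=15: ŷ = -5 + 1.5·15 = 17.5; r = 18 − 17.5 = 0.5
x=20: ŷ = -5 + 1.5·20 = 25; r = 23.5 − 25 = -1.5
x=25: ŷ = -5 + 1.5·25 = 32.5; r = 33.5 − 32.5 = 1

0.5, -0.5, 0.5, -1.5, 1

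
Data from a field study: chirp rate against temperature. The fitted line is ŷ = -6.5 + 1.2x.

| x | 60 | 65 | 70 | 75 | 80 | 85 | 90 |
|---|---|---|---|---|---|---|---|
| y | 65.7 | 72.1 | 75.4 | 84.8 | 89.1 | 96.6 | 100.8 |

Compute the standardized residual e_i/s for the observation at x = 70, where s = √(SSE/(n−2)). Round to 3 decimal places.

x=60: ŷ = -6.5 + 1.2·60 = 65.5; e = 65.7 − 65.5 = 0.2
x=65: ŷ = -6.5 + 1.2·65 = 71.5; e = 72.1 − 71.5 = 0.6
x=70: ŷ = -6.5 + 1.2·70 = 77.5; e = 75.4 − 77.5 = -2.1
x=75: ŷ = -6.5 + 1.2·75 = 83.5; e = 84.8 − 83.5 = 1.3
x=80: ŷ = -6.5 + 1.2·80 = 89.5; e = 89.1 − 89.5 = -0.4
x=85: ŷ = -6.5 + 1.2·85 = 95.5; e = 96.6 − 95.5 = 1.1
x=90: ŷ = -6.5 + 1.2·90 = 101.5; e = 100.8 − 101.5 = -0.7
SSE = 0.04 + 0.36 + 4.41 + 1.69 + 0.16 + 1.21 + 0.49 = 8.36
s = √(8.36/5) = 1.29306
e/s = -2.1 / 1.29306 = -1.624

-1.624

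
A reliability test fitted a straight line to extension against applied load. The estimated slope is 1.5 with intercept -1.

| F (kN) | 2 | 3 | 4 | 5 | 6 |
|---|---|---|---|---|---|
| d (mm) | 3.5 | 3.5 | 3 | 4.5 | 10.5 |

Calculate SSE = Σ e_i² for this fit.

SSE = 16.5

F=2: ŷ = -1 + 1.5·2 = 2; e = 3.5 − 2 = 1.5
F=3: ŷ = -1 + 1.5·3 = 3.5; e = 3.5 − 3.5 = 0
F=4: ŷ = -1 + 1.5·4 = 5; e = 3 − 5 = -2
F=5: ŷ = -1 + 1.5·5 = 6.5; e = 4.5 − 6.5 = -2
F=6: ŷ = -1 + 1.5·6 = 8; e = 10.5 − 8 = 2.5
SSE = 2.25 + 0 + 4 + 4 + 6.25 = 16.5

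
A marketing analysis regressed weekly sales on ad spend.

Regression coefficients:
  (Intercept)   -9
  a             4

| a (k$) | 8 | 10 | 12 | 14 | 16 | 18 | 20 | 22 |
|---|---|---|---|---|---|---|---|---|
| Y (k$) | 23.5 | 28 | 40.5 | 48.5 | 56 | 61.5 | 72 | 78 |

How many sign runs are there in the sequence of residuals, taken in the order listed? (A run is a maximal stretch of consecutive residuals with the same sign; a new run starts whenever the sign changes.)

6 runs

a=8: ŷ = -9 + 4·8 = 23; r = 23.5 − 23 = 0.5
a=10: ŷ = -9 + 4·10 = 31; r = 28 − 31 = -3
a=12: ŷ = -9 + 4·12 = 39; r = 40.5 − 39 = 1.5
a=14: ŷ = -9 + 4·14 = 47; r = 48.5 − 47 = 1.5
a=16: ŷ = -9 + 4·16 = 55; r = 56 − 55 = 1
a=18: ŷ = -9 + 4·18 = 63; r = 61.5 − 63 = -1.5
a=20: ŷ = -9 + 4·20 = 71; r = 72 − 71 = 1
a=22: ŷ = -9 + 4·22 = 79; r = 78 − 79 = -1
Signs: + − + + + − + −
Runs: +×1, −×1, +×3, −×1, +×1, −×1 → 6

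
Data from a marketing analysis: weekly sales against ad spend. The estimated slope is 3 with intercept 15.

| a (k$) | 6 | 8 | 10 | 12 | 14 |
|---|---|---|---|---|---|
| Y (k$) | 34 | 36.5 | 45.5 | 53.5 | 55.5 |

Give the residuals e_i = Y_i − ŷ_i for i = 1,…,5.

1, -2.5, 0.5, 2.5, -1.5

a=6: ŷ = 15 + 3·6 = 33; e = 34 − 33 = 1
a=8: ŷ = 15 + 3·8 = 39; e = 36.5 − 39 = -2.5
a=10: ŷ = 15 + 3·10 = 45; e = 45.5 − 45 = 0.5
a=12: ŷ = 15 + 3·12 = 51; e = 53.5 − 51 = 2.5
a=14: ŷ = 15 + 3·14 = 57; e = 55.5 − 57 = -1.5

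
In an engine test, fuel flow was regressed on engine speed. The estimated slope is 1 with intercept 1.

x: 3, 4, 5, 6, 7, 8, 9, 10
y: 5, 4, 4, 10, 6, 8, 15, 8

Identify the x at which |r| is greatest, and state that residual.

x=3: ŷ = 1 + 3 = 4; r = 5 − 4 = 1
x=4: ŷ = 1 + 4 = 5; r = 4 − 5 = -1
x=5: ŷ = 1 + 5 = 6; r = 4 − 6 = -2
x=6: ŷ = 1 + 6 = 7; r = 10 − 7 = 3
x=7: ŷ = 1 + 7 = 8; r = 6 − 8 = -2
x=8: ŷ = 1 + 8 = 9; r = 8 − 9 = -1
x=9: ŷ = 1 + 9 = 10; r = 15 − 10 = 5
x=10: ŷ = 1 + 10 = 11; r = 8 − 11 = -3
Largest |r| is 5 at x = 9, residual 5.

x = 9, r = 5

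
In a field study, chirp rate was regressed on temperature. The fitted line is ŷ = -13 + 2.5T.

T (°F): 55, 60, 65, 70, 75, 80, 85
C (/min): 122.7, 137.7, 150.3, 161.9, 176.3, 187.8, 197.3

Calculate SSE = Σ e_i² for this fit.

T=55: ŷ = -13 + 2.5·55 = 124.5; e = 122.7 − 124.5 = -1.8
T=60: ŷ = -13 + 2.5·60 = 137; e = 137.7 − 137 = 0.7
T=65: ŷ = -13 + 2.5·65 = 149.5; e = 150.3 − 149.5 = 0.8
T=70: ŷ = -13 + 2.5·70 = 162; e = 161.9 − 162 = -0.1
T=75: ŷ = -13 + 2.5·75 = 174.5; e = 176.3 − 174.5 = 1.8
T=80: ŷ = -13 + 2.5·80 = 187; e = 187.8 − 187 = 0.8
T=85: ŷ = -13 + 2.5·85 = 199.5; e = 197.3 − 199.5 = -2.2
SSE = 3.24 + 0.49 + 0.64 + 0.01 + 3.24 + 0.64 + 4.84 = 13.1

SSE = 13.1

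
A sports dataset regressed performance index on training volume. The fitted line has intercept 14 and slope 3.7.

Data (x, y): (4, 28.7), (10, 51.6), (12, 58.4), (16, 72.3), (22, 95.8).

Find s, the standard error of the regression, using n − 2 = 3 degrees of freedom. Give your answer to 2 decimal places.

s = 0.67

x=4: ŷ = 14 + 3.7·4 = 28.8; e = 28.7 − 28.8 = -0.1
x=10: ŷ = 14 + 3.7·10 = 51; e = 51.6 − 51 = 0.6
x=12: ŷ = 14 + 3.7·12 = 58.4; e = 58.4 − 58.4 = 0
x=16: ŷ = 14 + 3.7·16 = 73.2; e = 72.3 − 73.2 = -0.9
x=22: ŷ = 14 + 3.7·22 = 95.4; e = 95.8 − 95.4 = 0.4
SSE = 0.01 + 0.36 + 0 + 0.81 + 0.16 = 1.34
s = √(1.34/3) = √0.446667 ≈ 0.67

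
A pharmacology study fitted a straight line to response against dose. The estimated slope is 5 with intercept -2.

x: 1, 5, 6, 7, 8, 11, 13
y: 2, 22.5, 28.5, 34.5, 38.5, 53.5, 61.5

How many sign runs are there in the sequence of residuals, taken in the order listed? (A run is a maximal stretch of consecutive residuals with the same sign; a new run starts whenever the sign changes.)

3 runs

x=1: ŷ = -2 + 5·1 = 3; e = 2 − 3 = -1
x=5: ŷ = -2 + 5·5 = 23; e = 22.5 − 23 = -0.5
x=6: ŷ = -2 + 5·6 = 28; e = 28.5 − 28 = 0.5
x=7: ŷ = -2 + 5·7 = 33; e = 34.5 − 33 = 1.5
x=8: ŷ = -2 + 5·8 = 38; e = 38.5 − 38 = 0.5
x=11: ŷ = -2 + 5·11 = 53; e = 53.5 − 53 = 0.5
x=13: ŷ = -2 + 5·13 = 63; e = 61.5 − 63 = -1.5
Signs: − − + + + + −
Runs: −×2, +×4, −×1 → 3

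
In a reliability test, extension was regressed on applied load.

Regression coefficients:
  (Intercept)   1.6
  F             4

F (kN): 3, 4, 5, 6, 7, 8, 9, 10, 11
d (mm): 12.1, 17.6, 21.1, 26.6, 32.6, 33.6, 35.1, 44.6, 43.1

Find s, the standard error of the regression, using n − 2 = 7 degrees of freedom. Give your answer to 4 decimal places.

s = 2.2039

F=3: d̂ = 1.6 + 4·3 = 13.6; e = 12.1 − 13.6 = -1.5
F=4: d̂ = 1.6 + 4·4 = 17.6; e = 17.6 − 17.6 = 0
F=5: d̂ = 1.6 + 4·5 = 21.6; e = 21.1 − 21.6 = -0.5
F=6: d̂ = 1.6 + 4·6 = 25.6; e = 26.6 − 25.6 = 1
F=7: d̂ = 1.6 + 4·7 = 29.6; e = 32.6 − 29.6 = 3
F=8: d̂ = 1.6 + 4·8 = 33.6; e = 33.6 − 33.6 = 0
F=9: d̂ = 1.6 + 4·9 = 37.6; e = 35.1 − 37.6 = -2.5
F=10: d̂ = 1.6 + 4·10 = 41.6; e = 44.6 − 41.6 = 3
F=11: d̂ = 1.6 + 4·11 = 45.6; e = 43.1 − 45.6 = -2.5
SSE = 2.25 + 0 + 0.25 + 1 + 9 + 0 + 6.25 + 9 + 6.25 = 34
s = √(34/7) = √4.85714 ≈ 2.2039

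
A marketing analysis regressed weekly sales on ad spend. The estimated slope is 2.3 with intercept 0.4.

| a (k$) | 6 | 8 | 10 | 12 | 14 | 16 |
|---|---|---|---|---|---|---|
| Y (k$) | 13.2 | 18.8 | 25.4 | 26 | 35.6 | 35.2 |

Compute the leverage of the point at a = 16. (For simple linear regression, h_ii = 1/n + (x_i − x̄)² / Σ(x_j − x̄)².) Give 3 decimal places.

ā = (6 + 8 + 10 + 12 + 14 + 16)/6 = 11
Σ(a − ā)² = 25 + 9 + 1 + 1 + 9 + 25 = 70
h = 1/6 + (5)²/70 = 0.166667 + 0.357143 = 0.524

h = 0.524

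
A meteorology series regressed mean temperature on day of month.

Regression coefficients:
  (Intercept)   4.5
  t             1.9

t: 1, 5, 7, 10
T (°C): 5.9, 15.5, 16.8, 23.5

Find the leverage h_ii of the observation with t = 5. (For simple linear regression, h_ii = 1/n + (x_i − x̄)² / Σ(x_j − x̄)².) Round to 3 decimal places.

h = 0.263

t̄ = (1 + 5 + 7 + 10)/4 = 5.75
Σ(t − t̄)² = 22.5625 + 0.5625 + 1.5625 + 18.0625 = 42.75
h = 1/4 + (-0.75)²/42.75 = 0.25 + 0.0131579 = 0.263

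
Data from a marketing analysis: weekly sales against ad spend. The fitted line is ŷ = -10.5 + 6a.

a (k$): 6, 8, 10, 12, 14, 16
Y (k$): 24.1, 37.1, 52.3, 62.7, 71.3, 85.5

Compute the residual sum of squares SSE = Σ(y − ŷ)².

a=6: ŷ = -10.5 + 6·6 = 25.5; e = 24.1 − 25.5 = -1.4
a=8: ŷ = -10.5 + 6·8 = 37.5; e = 37.1 − 37.5 = -0.4
a=10: ŷ = -10.5 + 6·10 = 49.5; e = 52.3 − 49.5 = 2.8
a=12: ŷ = -10.5 + 6·12 = 61.5; e = 62.7 − 61.5 = 1.2
a=14: ŷ = -10.5 + 6·14 = 73.5; e = 71.3 − 73.5 = -2.2
a=16: ŷ = -10.5 + 6·16 = 85.5; e = 85.5 − 85.5 = 0
SSE = 1.96 + 0.16 + 7.84 + 1.44 + 4.84 + 0 = 16.24

SSE = 16.24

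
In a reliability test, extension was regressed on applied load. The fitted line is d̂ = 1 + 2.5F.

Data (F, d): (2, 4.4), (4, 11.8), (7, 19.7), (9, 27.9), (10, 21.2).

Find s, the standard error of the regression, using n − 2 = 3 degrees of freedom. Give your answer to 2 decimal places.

F=2: d̂ = 1 + 2.5·2 = 6; r = 4.4 − 6 = -1.6
F=4: d̂ = 1 + 2.5·4 = 11; r = 11.8 − 11 = 0.8
F=7: d̂ = 1 + 2.5·7 = 18.5; r = 19.7 − 18.5 = 1.2
F=9: d̂ = 1 + 2.5·9 = 23.5; r = 27.9 − 23.5 = 4.4
F=10: d̂ = 1 + 2.5·10 = 26; r = 21.2 − 26 = -4.8
SSE = 2.56 + 0.64 + 1.44 + 19.36 + 23.04 = 47.04
s = √(47.04/3) = √15.68 ≈ 3.96

s = 3.96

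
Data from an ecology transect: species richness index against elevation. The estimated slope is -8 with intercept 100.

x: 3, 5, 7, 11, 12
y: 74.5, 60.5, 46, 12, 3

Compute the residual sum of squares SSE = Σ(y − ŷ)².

SSE = 7.5

x=3: ŷ = 100 − 8·3 = 76; r = 74.5 − 76 = -1.5
x=5: ŷ = 100 − 8·5 = 60; r = 60.5 − 60 = 0.5
x=7: ŷ = 100 − 8·7 = 44; r = 46 − 44 = 2
x=11: ŷ = 100 − 8·11 = 12; r = 12 − 12 = 0
x=12: ŷ = 100 − 8·12 = 4; r = 3 − 4 = -1
SSE = 2.25 + 0.25 + 4 + 0 + 1 = 7.5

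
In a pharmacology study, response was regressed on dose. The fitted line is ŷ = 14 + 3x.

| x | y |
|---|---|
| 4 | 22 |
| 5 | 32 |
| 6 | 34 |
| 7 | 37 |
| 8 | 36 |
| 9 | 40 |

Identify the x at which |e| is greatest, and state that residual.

x=4: ŷ = 14 + 3·4 = 26; e = 22 − 26 = -4
x=5: ŷ = 14 + 3·5 = 29; e = 32 − 29 = 3
x=6: ŷ = 14 + 3·6 = 32; e = 34 − 32 = 2
x=7: ŷ = 14 + 3·7 = 35; e = 37 − 35 = 2
x=8: ŷ = 14 + 3·8 = 38; e = 36 − 38 = -2
x=9: ŷ = 14 + 3·9 = 41; e = 40 − 41 = -1
Largest |e| is 4 at x = 4, residual -4.

x = 4, e = -4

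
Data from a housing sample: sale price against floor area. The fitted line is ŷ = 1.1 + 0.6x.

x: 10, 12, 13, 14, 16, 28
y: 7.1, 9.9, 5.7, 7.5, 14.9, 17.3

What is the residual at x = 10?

r = 0

ŷ = 1.1 + 0.6·10 = 7.1
r = 7.1 − 7.1 = 0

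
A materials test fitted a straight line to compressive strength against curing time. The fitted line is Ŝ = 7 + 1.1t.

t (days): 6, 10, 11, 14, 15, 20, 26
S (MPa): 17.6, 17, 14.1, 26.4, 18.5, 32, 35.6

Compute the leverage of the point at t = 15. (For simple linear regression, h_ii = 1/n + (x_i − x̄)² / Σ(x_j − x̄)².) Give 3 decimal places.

h = 0.144

t̄ = (6 + 10 + 11 + 14 + 15 + 20 + 26)/7 = 14.5714
Σ(t − t̄)² = 73.4694 + 20.898 + 12.7551 + 0.326531 + 0.183673 + 29.4694 + 130.612 = 267.714
h = 1/7 + (0.428571)²/267.714 = 0.142857 + 0.00068608 = 0.144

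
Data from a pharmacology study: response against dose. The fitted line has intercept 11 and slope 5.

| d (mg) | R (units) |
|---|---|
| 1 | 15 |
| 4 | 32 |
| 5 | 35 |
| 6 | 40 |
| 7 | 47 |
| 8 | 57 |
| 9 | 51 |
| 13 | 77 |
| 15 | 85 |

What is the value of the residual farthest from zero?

e = 6

d=1: R̂ = 11 + 5·1 = 16; e = 15 − 16 = -1
d=4: R̂ = 11 + 5·4 = 31; e = 32 − 31 = 1
d=5: R̂ = 11 + 5·5 = 36; e = 35 − 36 = -1
d=6: R̂ = 11 + 5·6 = 41; e = 40 − 41 = -1
d=7: R̂ = 11 + 5·7 = 46; e = 47 − 46 = 1
d=8: R̂ = 11 + 5·8 = 51; e = 57 − 51 = 6
d=9: R̂ = 11 + 5·9 = 56; e = 51 − 56 = -5
d=13: R̂ = 11 + 5·13 = 76; e = 77 − 76 = 1
d=15: R̂ = 11 + 5·15 = 86; e = 85 − 86 = -1
Largest |e| is 6 at d = 8, residual 6.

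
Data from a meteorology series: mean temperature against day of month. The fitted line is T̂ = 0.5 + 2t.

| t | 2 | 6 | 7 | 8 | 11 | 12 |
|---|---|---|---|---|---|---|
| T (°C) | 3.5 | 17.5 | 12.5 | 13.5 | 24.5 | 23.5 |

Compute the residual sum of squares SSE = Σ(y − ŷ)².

t=2: T̂ = 0.5 + 2·2 = 4.5; e = 3.5 − 4.5 = -1
t=6: T̂ = 0.5 + 2·6 = 12.5; e = 17.5 − 12.5 = 5
t=7: T̂ = 0.5 + 2·7 = 14.5; e = 12.5 − 14.5 = -2
t=8: T̂ = 0.5 + 2·8 = 16.5; e = 13.5 − 16.5 = -3
t=11: T̂ = 0.5 + 2·11 = 22.5; e = 24.5 − 22.5 = 2
t=12: T̂ = 0.5 + 2·12 = 24.5; e = 23.5 − 24.5 = -1
SSE = 1 + 25 + 4 + 9 + 4 + 1 = 44

SSE = 44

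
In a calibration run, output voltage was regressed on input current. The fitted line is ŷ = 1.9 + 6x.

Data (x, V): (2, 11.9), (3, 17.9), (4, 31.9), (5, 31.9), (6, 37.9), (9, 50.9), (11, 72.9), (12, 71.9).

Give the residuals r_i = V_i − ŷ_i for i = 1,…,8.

-2, -2, 6, 0, 0, -5, 5, -2

x=2: ŷ = 1.9 + 6·2 = 13.9; r = 11.9 − 13.9 = -2
x=3: ŷ = 1.9 + 6·3 = 19.9; r = 17.9 − 19.9 = -2
x=4: ŷ = 1.9 + 6·4 = 25.9; r = 31.9 − 25.9 = 6
x=5: ŷ = 1.9 + 6·5 = 31.9; r = 31.9 − 31.9 = 0
x=6: ŷ = 1.9 + 6·6 = 37.9; r = 37.9 − 37.9 = 0
x=9: ŷ = 1.9 + 6·9 = 55.9; r = 50.9 − 55.9 = -5
x=11: ŷ = 1.9 + 6·11 = 67.9; r = 72.9 − 67.9 = 5
x=12: ŷ = 1.9 + 6·12 = 73.9; r = 71.9 − 73.9 = -2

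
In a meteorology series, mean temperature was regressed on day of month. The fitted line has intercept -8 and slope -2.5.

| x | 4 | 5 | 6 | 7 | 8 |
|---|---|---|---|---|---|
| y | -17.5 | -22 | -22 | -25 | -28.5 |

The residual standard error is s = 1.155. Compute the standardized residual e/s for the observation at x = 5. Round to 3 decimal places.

-1.299

ŷ = -8 − 2.5·5 = -20.5
e = -22 − (-20.5) = -1.5
e/s = -1.5 / 1.155 = -1.299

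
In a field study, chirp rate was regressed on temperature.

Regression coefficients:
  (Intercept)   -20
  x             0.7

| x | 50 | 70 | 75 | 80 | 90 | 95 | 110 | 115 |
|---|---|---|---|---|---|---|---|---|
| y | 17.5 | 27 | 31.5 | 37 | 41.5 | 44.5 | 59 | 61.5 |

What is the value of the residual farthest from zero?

e = 2.5

x=50: ŷ = -20 + 0.7·50 = 15; e = 17.5 − 15 = 2.5
x=70: ŷ = -20 + 0.7·70 = 29; e = 27 − 29 = -2
x=75: ŷ = -20 + 0.7·75 = 32.5; e = 31.5 − 32.5 = -1
x=80: ŷ = -20 + 0.7·80 = 36; e = 37 − 36 = 1
x=90: ŷ = -20 + 0.7·90 = 43; e = 41.5 − 43 = -1.5
x=95: ŷ = -20 + 0.7·95 = 46.5; e = 44.5 − 46.5 = -2
x=110: ŷ = -20 + 0.7·110 = 57; e = 59 − 57 = 2
x=115: ŷ = -20 + 0.7·115 = 60.5; e = 61.5 − 60.5 = 1
Largest |e| is 2.5 at x = 50, residual 2.5.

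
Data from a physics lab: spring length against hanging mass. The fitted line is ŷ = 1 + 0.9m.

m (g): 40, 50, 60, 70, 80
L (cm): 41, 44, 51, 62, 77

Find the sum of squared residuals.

m=40: ŷ = 1 + 0.9·40 = 37; e = 41 − 37 = 4
m=50: ŷ = 1 + 0.9·50 = 46; e = 44 − 46 = -2
m=60: ŷ = 1 + 0.9·60 = 55; e = 51 − 55 = -4
m=70: ŷ = 1 + 0.9·70 = 64; e = 62 − 64 = -2
m=80: ŷ = 1 + 0.9·80 = 73; e = 77 − 73 = 4
SSE = 16 + 4 + 16 + 4 + 16 = 56

SSE = 56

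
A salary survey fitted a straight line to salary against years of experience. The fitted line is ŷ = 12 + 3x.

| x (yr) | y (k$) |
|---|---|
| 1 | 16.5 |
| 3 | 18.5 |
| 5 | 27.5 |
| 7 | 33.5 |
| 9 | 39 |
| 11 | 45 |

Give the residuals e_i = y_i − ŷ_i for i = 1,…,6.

x=1: ŷ = 12 + 3·1 = 15; e = 16.5 − 15 = 1.5
x=3: ŷ = 12 + 3·3 = 21; e = 18.5 − 21 = -2.5
x=5: ŷ = 12 + 3·5 = 27; e = 27.5 − 27 = 0.5
x=7: ŷ = 12 + 3·7 = 33; e = 33.5 − 33 = 0.5
x=9: ŷ = 12 + 3·9 = 39; e = 39 − 39 = 0
x=11: ŷ = 12 + 3·11 = 45; e = 45 − 45 = 0

1.5, -2.5, 0.5, 0.5, 0, 0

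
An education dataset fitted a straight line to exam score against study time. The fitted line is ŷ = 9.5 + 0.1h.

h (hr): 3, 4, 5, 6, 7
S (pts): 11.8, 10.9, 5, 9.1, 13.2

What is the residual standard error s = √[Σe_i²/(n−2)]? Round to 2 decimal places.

h=3: ŷ = 9.5 + 0.1·3 = 9.8; e = 11.8 − 9.8 = 2
h=4: ŷ = 9.5 + 0.1·4 = 9.9; e = 10.9 − 9.9 = 1
h=5: ŷ = 9.5 + 0.1·5 = 10; e = 5 − 10 = -5
h=6: ŷ = 9.5 + 0.1·6 = 10.1; e = 9.1 − 10.1 = -1
h=7: ŷ = 9.5 + 0.1·7 = 10.2; e = 13.2 − 10.2 = 3
SSE = 4 + 1 + 25 + 1 + 9 = 40
s = √(40/3) = √13.3333 ≈ 3.65

s = 3.65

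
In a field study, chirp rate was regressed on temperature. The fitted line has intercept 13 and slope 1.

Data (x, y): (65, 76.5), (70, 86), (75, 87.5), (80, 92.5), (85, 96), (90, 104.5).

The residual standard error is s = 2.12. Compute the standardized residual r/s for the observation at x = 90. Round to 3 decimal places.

0.708

ŷ = 13 + 90 = 103
r = 104.5 − 103 = 1.5
r/s = 1.5 / 2.12 = 0.708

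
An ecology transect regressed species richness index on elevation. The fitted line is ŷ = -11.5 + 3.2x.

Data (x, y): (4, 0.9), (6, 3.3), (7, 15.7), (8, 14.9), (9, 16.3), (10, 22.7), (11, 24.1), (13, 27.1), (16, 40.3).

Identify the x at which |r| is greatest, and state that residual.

x=4: ŷ = -11.5 + 3.2·4 = 1.3; r = 0.9 − 1.3 = -0.4
x=6: ŷ = -11.5 + 3.2·6 = 7.7; r = 3.3 − 7.7 = -4.4
x=7: ŷ = -11.5 + 3.2·7 = 10.9; r = 15.7 − 10.9 = 4.8
x=8: ŷ = -11.5 + 3.2·8 = 14.1; r = 14.9 − 14.1 = 0.8
x=9: ŷ = -11.5 + 3.2·9 = 17.3; r = 16.3 − 17.3 = -1
x=10: ŷ = -11.5 + 3.2·10 = 20.5; r = 22.7 − 20.5 = 2.2
x=11: ŷ = -11.5 + 3.2·11 = 23.7; r = 24.1 − 23.7 = 0.4
x=13: ŷ = -11.5 + 3.2·13 = 30.1; r = 27.1 − 30.1 = -3
x=16: ŷ = -11.5 + 3.2·16 = 39.7; r = 40.3 − 39.7 = 0.6
Largest |r| is 4.8 at x = 7, residual 4.8.

x = 7, r = 4.8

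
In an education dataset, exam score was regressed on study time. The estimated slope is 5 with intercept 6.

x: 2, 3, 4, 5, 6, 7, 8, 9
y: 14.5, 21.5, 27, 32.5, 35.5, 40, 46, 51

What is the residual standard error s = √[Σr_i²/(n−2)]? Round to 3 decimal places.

s = 1.080

x=2: ŷ = 6 + 5·2 = 16; r = 14.5 − 16 = -1.5
x=3: ŷ = 6 + 5·3 = 21; r = 21.5 − 21 = 0.5
x=4: ŷ = 6 + 5·4 = 26; r = 27 − 26 = 1
x=5: ŷ = 6 + 5·5 = 31; r = 32.5 − 31 = 1.5
x=6: ŷ = 6 + 5·6 = 36; r = 35.5 − 36 = -0.5
x=7: ŷ = 6 + 5·7 = 41; r = 40 − 41 = -1
x=8: ŷ = 6 + 5·8 = 46; r = 46 − 46 = 0
x=9: ŷ = 6 + 5·9 = 51; r = 51 − 51 = 0
SSE = 2.25 + 0.25 + 1 + 2.25 + 0.25 + 1 + 0 + 0 = 7
s = √(7/6) = √1.16667 ≈ 1.080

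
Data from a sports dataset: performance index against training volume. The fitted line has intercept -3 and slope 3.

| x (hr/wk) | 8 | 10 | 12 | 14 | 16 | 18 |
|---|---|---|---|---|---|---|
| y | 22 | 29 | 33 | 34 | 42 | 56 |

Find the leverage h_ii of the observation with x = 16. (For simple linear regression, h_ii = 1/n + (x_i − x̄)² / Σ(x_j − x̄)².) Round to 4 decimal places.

h = 0.2952

x̄ = (8 + 10 + 12 + 14 + 16 + 18)/6 = 13
Σ(x − x̄)² = 25 + 9 + 1 + 1 + 9 + 25 = 70
h = 1/6 + (3)²/70 = 0.166667 + 0.128571 = 0.2952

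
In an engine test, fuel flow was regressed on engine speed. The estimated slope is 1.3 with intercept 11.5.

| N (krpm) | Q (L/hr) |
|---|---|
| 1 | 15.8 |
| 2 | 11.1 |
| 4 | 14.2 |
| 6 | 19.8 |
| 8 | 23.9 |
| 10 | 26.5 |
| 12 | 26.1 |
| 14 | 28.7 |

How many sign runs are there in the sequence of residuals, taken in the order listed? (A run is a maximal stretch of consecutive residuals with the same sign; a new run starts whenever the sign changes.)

4 runs

N=1: ŷ = 11.5 + 1.3·1 = 12.8; r = 15.8 − 12.8 = 3
N=2: ŷ = 11.5 + 1.3·2 = 14.1; r = 11.1 − 14.1 = -3
N=4: ŷ = 11.5 + 1.3·4 = 16.7; r = 14.2 − 16.7 = -2.5
N=6: ŷ = 11.5 + 1.3·6 = 19.3; r = 19.8 − 19.3 = 0.5
N=8: ŷ = 11.5 + 1.3·8 = 21.9; r = 23.9 − 21.9 = 2
N=10: ŷ = 11.5 + 1.3·10 = 24.5; r = 26.5 − 24.5 = 2
N=12: ŷ = 11.5 + 1.3·12 = 27.1; r = 26.1 − 27.1 = -1
N=14: ŷ = 11.5 + 1.3·14 = 29.7; r = 28.7 − 29.7 = -1
Signs: + − − + + + − −
Runs: +×1, −×2, +×3, −×2 → 4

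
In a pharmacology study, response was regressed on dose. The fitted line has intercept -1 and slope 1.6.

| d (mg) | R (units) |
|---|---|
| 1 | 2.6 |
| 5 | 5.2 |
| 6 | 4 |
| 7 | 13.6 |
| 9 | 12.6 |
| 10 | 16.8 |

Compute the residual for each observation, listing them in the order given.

d=1: ŷ = -1 + 1.6·1 = 0.6; e = 2.6 − 0.6 = 2
d=5: ŷ = -1 + 1.6·5 = 7; e = 5.2 − 7 = -1.8
d=6: ŷ = -1 + 1.6·6 = 8.6; e = 4 − 8.6 = -4.6
d=7: ŷ = -1 + 1.6·7 = 10.2; e = 13.6 − 10.2 = 3.4
d=9: ŷ = -1 + 1.6·9 = 13.4; e = 12.6 − 13.4 = -0.8
d=10: ŷ = -1 + 1.6·10 = 15; e = 16.8 − 15 = 1.8

2, -1.8, -4.6, 3.4, -0.8, 1.8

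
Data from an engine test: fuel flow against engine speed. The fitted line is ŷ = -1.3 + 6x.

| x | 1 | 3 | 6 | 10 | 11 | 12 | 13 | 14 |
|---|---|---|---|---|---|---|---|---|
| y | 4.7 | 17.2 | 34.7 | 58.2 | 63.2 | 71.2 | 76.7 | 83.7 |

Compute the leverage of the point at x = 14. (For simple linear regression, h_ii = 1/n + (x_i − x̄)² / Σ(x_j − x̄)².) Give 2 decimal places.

h = 0.29

x̄ = (1 + 3 + 6 + 10 + 11 + 12 + 13 + 14)/8 = 8.75
Σ(x − x̄)² = 60.0625 + 33.0625 + 7.5625 + 1.5625 + 5.0625 + 10.5625 + 18.0625 + 27.5625 = 163.5
h = 1/8 + (5.25)²/163.5 = 0.125 + 0.168578 = 0.29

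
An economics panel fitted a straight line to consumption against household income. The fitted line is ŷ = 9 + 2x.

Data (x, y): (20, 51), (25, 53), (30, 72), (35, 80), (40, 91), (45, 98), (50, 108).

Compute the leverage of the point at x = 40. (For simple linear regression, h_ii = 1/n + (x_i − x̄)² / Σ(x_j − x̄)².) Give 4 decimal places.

h = 0.1786

x̄ = (20 + 25 + 30 + 35 + 40 + 45 + 50)/7 = 35
Σ(x − x̄)² = 225 + 100 + 25 + 0 + 25 + 100 + 225 = 700
h = 1/7 + (5)²/700 = 0.142857 + 0.0357143 = 0.1786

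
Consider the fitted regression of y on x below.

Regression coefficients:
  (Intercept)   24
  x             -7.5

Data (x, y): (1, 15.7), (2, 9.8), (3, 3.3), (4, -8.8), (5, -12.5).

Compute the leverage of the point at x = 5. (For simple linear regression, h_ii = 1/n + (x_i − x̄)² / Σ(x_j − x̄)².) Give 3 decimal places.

h = 0.600

x̄ = (1 + 2 + 3 + 4 + 5)/5 = 3
Σ(x − x̄)² = 4 + 1 + 0 + 1 + 4 = 10
h = 1/5 + (2)²/10 = 0.2 + 0.4 = 0.600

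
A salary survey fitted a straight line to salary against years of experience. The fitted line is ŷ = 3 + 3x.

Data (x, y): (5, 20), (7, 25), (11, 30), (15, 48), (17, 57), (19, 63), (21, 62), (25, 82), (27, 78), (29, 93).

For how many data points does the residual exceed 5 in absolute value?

2

x=5: ŷ = 3 + 3·5 = 18; r = 20 − 18 = 2
x=7: ŷ = 3 + 3·7 = 24; r = 25 − 24 = 1
x=11: ŷ = 3 + 3·11 = 36; r = 30 − 36 = -6
x=15: ŷ = 3 + 3·15 = 48; r = 48 − 48 = 0
x=17: ŷ = 3 + 3·17 = 54; r = 57 − 54 = 3
x=19: ŷ = 3 + 3·19 = 60; r = 63 − 60 = 3
x=21: ŷ = 3 + 3·21 = 66; r = 62 − 66 = -4
x=25: ŷ = 3 + 3·25 = 78; r = 82 − 78 = 4
x=27: ŷ = 3 + 3·27 = 84; r = 78 − 84 = -6
x=29: ŷ = 3 + 3·29 = 90; r = 93 − 90 = 3
|r| > 5: x=11 (|r|=6), x=27 (|r|=6) → 2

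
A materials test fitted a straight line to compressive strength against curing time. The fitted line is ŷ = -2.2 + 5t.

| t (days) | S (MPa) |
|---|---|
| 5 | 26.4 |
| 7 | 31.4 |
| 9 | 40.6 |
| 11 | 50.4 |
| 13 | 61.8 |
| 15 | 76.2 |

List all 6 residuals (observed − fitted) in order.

3.6, -1.4, -2.2, -2.4, -1, 3.4

t=5: ŷ = -2.2 + 5·5 = 22.8; r = 26.4 − 22.8 = 3.6
t=7: ŷ = -2.2 + 5·7 = 32.8; r = 31.4 − 32.8 = -1.4
t=9: ŷ = -2.2 + 5·9 = 42.8; r = 40.6 − 42.8 = -2.2
t=11: ŷ = -2.2 + 5·11 = 52.8; r = 50.4 − 52.8 = -2.4
t=13: ŷ = -2.2 + 5·13 = 62.8; r = 61.8 − 62.8 = -1
t=15: ŷ = -2.2 + 5·15 = 72.8; r = 76.2 − 72.8 = 3.4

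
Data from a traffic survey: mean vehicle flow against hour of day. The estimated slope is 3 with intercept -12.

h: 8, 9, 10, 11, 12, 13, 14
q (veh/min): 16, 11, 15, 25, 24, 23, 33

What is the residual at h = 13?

q̂ = -12 + 3·13 = 27
e = 23 − 27 = -4

e = -4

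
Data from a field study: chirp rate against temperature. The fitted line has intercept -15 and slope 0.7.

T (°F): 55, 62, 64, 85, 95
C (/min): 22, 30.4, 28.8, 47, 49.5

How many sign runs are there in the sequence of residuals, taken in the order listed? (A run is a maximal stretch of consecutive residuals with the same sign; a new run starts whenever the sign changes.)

T=55: Ĉ = -15 + 0.7·55 = 23.5; r = 22 − 23.5 = -1.5
T=62: Ĉ = -15 + 0.7·62 = 28.4; r = 30.4 − 28.4 = 2
T=64: Ĉ = -15 + 0.7·64 = 29.8; r = 28.8 − 29.8 = -1
T=85: Ĉ = -15 + 0.7·85 = 44.5; r = 47 − 44.5 = 2.5
T=95: Ĉ = -15 + 0.7·95 = 51.5; r = 49.5 − 51.5 = -2
Signs: − + − + −
Runs: −×1, +×1, −×1, +×1, −×1 → 5

5 runs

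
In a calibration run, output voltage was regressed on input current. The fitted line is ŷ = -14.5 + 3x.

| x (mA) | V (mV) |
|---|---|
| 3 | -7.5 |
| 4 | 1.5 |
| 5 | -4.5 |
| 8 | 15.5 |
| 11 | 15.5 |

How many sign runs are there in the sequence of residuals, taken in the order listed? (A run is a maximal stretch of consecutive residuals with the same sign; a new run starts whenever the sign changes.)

5 runs

x=3: ŷ = -14.5 + 3·3 = -5.5; e = -7.5 − (-5.5) = -2
x=4: ŷ = -14.5 + 3·4 = -2.5; e = 1.5 − (-2.5) = 4
x=5: ŷ = -14.5 + 3·5 = 0.5; e = -4.5 − 0.5 = -5
x=8: ŷ = -14.5 + 3·8 = 9.5; e = 15.5 − 9.5 = 6
x=11: ŷ = -14.5 + 3·11 = 18.5; e = 15.5 − 18.5 = -3
Signs: − + − + −
Runs: −×1, +×1, −×1, +×1, −×1 → 5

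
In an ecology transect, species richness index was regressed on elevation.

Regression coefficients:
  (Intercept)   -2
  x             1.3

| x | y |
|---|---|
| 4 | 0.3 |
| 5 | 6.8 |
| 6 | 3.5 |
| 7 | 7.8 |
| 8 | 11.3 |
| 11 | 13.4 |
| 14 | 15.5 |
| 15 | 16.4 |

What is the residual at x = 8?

ŷ = -2 + 1.3·8 = 8.4
e = 11.3 − 8.4 = 2.9

e = 2.9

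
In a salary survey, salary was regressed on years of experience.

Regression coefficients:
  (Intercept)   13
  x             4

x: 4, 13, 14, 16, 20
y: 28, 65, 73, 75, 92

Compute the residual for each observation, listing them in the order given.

x=4: ŷ = 13 + 4·4 = 29; e = 28 − 29 = -1
x=13: ŷ = 13 + 4·13 = 65; e = 65 − 65 = 0
x=14: ŷ = 13 + 4·14 = 69; e = 73 − 69 = 4
x=16: ŷ = 13 + 4·16 = 77; e = 75 − 77 = -2
x=20: ŷ = 13 + 4·20 = 93; e = 92 − 93 = -1

-1, 0, 4, -2, -1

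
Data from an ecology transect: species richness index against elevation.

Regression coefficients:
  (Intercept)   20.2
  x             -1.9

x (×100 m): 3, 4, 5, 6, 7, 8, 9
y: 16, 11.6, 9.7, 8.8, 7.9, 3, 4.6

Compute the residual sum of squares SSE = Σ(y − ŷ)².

SSE = 11.5

x=3: ŷ = 20.2 − 1.9·3 = 14.5; e = 16 − 14.5 = 1.5
x=4: ŷ = 20.2 − 1.9·4 = 12.6; e = 11.6 − 12.6 = -1
x=5: ŷ = 20.2 − 1.9·5 = 10.7; e = 9.7 − 10.7 = -1
x=6: ŷ = 20.2 − 1.9·6 = 8.8; e = 8.8 − 8.8 = 0
x=7: ŷ = 20.2 − 1.9·7 = 6.9; e = 7.9 − 6.9 = 1
x=8: ŷ = 20.2 − 1.9·8 = 5; e = 3 − 5 = -2
x=9: ŷ = 20.2 − 1.9·9 = 3.1; e = 4.6 − 3.1 = 1.5
SSE = 2.25 + 1 + 1 + 0 + 1 + 4 + 2.25 = 11.5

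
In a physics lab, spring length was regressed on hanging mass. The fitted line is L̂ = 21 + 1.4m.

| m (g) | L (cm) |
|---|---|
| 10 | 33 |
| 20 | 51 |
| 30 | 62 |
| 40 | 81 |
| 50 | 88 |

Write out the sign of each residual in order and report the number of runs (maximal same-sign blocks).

5 runs

m=10: L̂ = 21 + 1.4·10 = 35; r = 33 − 35 = -2
m=20: L̂ = 21 + 1.4·20 = 49; r = 51 − 49 = 2
m=30: L̂ = 21 + 1.4·30 = 63; r = 62 − 63 = -1
m=40: L̂ = 21 + 1.4·40 = 77; r = 81 − 77 = 4
m=50: L̂ = 21 + 1.4·50 = 91; r = 88 − 91 = -3
Signs: − + − + −
Runs: −×1, +×1, −×1, +×1, −×1 → 5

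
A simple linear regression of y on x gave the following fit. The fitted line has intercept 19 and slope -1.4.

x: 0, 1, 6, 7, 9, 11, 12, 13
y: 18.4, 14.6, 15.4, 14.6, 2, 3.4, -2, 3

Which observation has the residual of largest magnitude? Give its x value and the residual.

x=0: ŷ = 19 − 1.4·0 = 19; r = 18.4 − 19 = -0.6
x=1: ŷ = 19 − 1.4·1 = 17.6; r = 14.6 − 17.6 = -3
x=6: ŷ = 19 − 1.4·6 = 10.6; r = 15.4 − 10.6 = 4.8
x=7: ŷ = 19 − 1.4·7 = 9.2; r = 14.6 − 9.2 = 5.4
x=9: ŷ = 19 − 1.4·9 = 6.4; r = 2 − 6.4 = -4.4
x=11: ŷ = 19 − 1.4·11 = 3.6; r = 3.4 − 3.6 = -0.2
x=12: ŷ = 19 − 1.4·12 = 2.2; r = -2 − 2.2 = -4.2
x=13: ŷ = 19 − 1.4·13 = 0.8; r = 3 − 0.8 = 2.2
Largest |r| is 5.4 at x = 7, residual 5.4.

x = 7, r = 5.4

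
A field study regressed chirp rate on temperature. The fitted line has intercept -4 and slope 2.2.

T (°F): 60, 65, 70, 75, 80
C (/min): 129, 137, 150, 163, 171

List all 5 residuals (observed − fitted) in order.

1, -2, 0, 2, -1

T=60: ŷ = -4 + 2.2·60 = 128; r = 129 − 128 = 1
T=65: ŷ = -4 + 2.2·65 = 139; r = 137 − 139 = -2
T=70: ŷ = -4 + 2.2·70 = 150; r = 150 − 150 = 0
T=75: ŷ = -4 + 2.2·75 = 161; r = 163 − 161 = 2
T=80: ŷ = -4 + 2.2·80 = 172; r = 171 − 172 = -1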